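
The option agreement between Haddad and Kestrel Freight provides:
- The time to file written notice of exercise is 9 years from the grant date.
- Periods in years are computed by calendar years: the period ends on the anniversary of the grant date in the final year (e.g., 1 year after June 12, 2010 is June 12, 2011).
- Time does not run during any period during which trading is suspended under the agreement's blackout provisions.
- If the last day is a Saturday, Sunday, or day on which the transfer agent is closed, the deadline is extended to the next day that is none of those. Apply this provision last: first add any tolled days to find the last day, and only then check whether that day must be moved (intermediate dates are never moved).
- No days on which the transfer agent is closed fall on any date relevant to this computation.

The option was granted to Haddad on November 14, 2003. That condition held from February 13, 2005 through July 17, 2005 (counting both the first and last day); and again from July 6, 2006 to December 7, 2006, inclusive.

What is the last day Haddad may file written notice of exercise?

September 20, 2013

9 years after November 14, 2003 is November 14, 2012.
From February 13, 2005 through July 17, 2005 inclusive is 155 days; tolling adds 155 days: November 14, 2012 + 155 days = April 18, 2013.
From July 6, 2006 through December 7, 2006 inclusive is 155 days; tolling adds 155 days: April 18, 2013 + 155 days = September 20, 2013.
September 20, 2013 is a Friday and not a day on which the transfer agent is closed, so no extension applies.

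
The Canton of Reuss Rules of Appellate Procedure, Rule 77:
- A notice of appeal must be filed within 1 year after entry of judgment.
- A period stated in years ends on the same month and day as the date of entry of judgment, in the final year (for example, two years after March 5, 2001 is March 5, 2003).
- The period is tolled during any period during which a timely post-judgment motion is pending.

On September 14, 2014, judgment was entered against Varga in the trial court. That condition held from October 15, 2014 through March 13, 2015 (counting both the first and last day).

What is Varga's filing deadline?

1 year after September 14, 2014 is September 14, 2015.
From October 15, 2014 through March 13, 2015 inclusive is 150 days; tolling adds 150 days: September 14, 2015 + 150 days = February 11, 2016.

February 11, 2016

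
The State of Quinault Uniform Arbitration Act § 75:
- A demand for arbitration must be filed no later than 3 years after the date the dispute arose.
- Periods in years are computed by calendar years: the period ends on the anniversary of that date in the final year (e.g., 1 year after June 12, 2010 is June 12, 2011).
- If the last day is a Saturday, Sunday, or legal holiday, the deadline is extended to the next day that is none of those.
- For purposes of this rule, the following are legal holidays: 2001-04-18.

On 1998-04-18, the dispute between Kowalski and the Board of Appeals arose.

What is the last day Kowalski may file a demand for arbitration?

3 years after 1998-04-18 is April 18, 2001.
April 18, 2001 is a listed holiday. The next qualifying day is April 19, 2001.

April 19, 2001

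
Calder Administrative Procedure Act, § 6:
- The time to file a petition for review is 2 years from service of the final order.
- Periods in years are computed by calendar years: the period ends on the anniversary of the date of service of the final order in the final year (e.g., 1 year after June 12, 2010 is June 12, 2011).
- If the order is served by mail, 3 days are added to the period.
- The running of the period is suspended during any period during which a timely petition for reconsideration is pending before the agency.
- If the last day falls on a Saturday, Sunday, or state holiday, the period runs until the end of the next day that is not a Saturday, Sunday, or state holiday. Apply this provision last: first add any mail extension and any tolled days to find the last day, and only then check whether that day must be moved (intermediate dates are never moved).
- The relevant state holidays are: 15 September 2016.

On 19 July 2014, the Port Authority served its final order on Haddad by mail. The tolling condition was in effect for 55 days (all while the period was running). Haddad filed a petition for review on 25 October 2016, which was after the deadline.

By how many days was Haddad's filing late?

39 days

2 years after 19 July 2014 is July 19, 2016.
Service was by mail, adding 3 days: July 19, 2016 + 3 days = July 22, 2016.
Tolling adds 55 days: July 22, 2016 + 55 days = September 15, 2016.
September 15, 2016 is a listed holiday. The next qualifying day is September 16, 2016.
The deadline is September 16, 2016; from September 16, 2016 to October 25, 2016 is 39 days.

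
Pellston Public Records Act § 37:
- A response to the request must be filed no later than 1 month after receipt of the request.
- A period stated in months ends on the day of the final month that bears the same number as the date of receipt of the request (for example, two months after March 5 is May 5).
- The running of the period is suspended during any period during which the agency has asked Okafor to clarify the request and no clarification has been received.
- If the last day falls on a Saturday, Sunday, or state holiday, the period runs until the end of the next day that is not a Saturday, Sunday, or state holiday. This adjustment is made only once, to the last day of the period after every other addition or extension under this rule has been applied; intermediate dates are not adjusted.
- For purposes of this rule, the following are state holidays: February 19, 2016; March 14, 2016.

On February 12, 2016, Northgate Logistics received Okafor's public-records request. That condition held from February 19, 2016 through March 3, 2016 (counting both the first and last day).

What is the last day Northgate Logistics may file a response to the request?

1 month after February 12, 2016 is March 12, 2016.
From February 19, 2016 through March 3, 2016 inclusive is 14 days; tolling adds 14 days: March 12, 2016 + 14 days = March 26, 2016.
March 26, 2016 is Saturday; March 27, 2016 is Sunday. The next qualifying day is March 28, 2016.

March 28, 2016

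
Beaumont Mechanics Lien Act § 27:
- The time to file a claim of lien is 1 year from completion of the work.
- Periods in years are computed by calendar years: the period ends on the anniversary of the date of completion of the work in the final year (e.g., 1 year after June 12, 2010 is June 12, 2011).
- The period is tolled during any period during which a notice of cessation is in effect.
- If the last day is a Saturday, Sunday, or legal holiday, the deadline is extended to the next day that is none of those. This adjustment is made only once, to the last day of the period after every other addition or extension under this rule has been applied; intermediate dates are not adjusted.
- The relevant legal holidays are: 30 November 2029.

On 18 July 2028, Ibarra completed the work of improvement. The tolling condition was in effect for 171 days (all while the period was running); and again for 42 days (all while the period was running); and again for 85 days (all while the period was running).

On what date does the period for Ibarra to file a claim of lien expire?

May 13, 2030

1 year after 18 July 2028 is July 18, 2029.
Tolling adds 171 days: July 18, 2029 + 171 days = January 5, 2030.
Tolling adds 42 days: January 5, 2030 + 42 days = February 16, 2030.
Tolling adds 85 days: February 16, 2030 + 85 days = May 12, 2030.
May 12, 2030 is Sunday. The next qualifying day is May 13, 2030.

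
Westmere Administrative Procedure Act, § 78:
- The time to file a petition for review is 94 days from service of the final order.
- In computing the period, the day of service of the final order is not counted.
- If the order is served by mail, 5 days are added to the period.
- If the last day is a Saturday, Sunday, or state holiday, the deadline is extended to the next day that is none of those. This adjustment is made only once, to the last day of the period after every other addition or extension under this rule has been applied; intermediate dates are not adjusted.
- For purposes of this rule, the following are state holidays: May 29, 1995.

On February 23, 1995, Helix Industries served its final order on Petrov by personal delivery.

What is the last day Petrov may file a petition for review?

94 days after February 23, 1995 is May 28, 1995.
Service was not by mail, so no mail extension applies.
May 28, 1995 is Sunday; May 29, 1995 is a listed holiday. The next qualifying day is May 30, 1995.

May 30, 1995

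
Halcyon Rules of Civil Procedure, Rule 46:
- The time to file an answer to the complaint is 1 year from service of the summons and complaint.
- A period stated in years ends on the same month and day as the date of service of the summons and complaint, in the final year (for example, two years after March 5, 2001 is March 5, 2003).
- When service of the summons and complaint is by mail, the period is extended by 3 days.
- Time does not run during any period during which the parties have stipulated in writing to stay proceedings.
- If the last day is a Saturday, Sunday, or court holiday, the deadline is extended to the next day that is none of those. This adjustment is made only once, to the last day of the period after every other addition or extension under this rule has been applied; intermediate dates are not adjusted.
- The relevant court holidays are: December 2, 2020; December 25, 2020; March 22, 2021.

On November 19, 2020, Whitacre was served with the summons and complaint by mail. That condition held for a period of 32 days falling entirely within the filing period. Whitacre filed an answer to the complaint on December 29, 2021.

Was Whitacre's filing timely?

1 year after November 19, 2020 is November 19, 2021.
Service was by mail, adding 3 days: November 19, 2021 + 3 days = November 22, 2021.
Tolling adds 32 days: November 22, 2021 + 32 days = December 24, 2021.
December 24, 2021 is a Friday and not a court holiday, so no extension applies.
The deadline is December 24, 2021; the filing on December 29, 2021 is after that date.

No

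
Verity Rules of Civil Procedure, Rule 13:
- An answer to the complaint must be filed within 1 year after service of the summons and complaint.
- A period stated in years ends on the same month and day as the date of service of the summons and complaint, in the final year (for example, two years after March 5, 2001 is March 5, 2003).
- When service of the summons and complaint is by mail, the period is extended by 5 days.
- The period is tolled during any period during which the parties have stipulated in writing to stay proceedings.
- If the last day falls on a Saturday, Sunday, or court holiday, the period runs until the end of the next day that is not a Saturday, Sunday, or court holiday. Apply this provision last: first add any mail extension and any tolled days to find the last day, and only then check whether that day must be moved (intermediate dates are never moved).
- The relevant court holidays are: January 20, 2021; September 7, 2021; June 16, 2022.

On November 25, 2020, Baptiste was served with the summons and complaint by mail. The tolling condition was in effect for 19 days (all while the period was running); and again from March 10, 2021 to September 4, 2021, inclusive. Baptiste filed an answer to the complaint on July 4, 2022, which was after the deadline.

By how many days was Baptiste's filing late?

17 days

1 year after November 25, 2020 is November 25, 2021.
Service was by mail, adding 5 days: November 25, 2021 + 5 days = November 30, 2021.
Tolling adds 19 days: November 30, 2021 + 19 days = December 19, 2021.
From March 10, 2021 through September 4, 2021 inclusive is 179 days; tolling adds 179 days: December 19, 2021 + 179 days = June 16, 2022.
June 16, 2022 is a listed holiday. The next qualifying day is June 17, 2022.
The deadline is June 17, 2022; from June 17, 2022 to July 4, 2022 is 17 days.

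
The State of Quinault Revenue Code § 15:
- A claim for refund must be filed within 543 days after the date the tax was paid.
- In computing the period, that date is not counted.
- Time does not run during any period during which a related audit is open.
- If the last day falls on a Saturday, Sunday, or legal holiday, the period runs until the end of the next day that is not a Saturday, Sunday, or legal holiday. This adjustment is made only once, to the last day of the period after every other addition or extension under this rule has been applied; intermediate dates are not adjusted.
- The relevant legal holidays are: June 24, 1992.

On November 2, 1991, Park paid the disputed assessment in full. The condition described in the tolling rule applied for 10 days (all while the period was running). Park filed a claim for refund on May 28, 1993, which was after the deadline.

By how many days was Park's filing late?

18 days

543 days after November 2, 1991 is April 28, 1993.
Tolling adds 10 days: April 28, 1993 + 10 days = May 8, 1993.
May 8, 1993 is Saturday; May 9, 1993 is Sunday. The next qualifying day is May 10, 1993.
The deadline is May 10, 1993; from May 10, 1993 to May 28, 1993 is 18 days.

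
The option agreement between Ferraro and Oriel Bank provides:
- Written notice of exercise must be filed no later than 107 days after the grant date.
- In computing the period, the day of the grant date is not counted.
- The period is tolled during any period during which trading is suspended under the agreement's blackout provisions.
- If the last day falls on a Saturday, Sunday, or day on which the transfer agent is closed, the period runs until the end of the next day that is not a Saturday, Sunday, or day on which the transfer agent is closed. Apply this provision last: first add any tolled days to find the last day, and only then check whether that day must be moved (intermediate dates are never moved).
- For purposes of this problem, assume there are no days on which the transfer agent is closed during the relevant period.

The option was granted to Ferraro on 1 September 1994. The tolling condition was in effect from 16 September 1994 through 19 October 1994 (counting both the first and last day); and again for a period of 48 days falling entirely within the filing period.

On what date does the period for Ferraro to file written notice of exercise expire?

March 9, 1995

107 days after 1 September 1994 is December 17, 1994.
From September 16, 1994 through October 19, 1994 inclusive is 34 days; tolling adds 34 days: December 17, 1994 + 34 days = January 20, 1995.
Tolling adds 48 days: January 20, 1995 + 48 days = March 9, 1995.
March 9, 1995 is a Thursday and not a day on which the transfer agent is closed, so no extension applies.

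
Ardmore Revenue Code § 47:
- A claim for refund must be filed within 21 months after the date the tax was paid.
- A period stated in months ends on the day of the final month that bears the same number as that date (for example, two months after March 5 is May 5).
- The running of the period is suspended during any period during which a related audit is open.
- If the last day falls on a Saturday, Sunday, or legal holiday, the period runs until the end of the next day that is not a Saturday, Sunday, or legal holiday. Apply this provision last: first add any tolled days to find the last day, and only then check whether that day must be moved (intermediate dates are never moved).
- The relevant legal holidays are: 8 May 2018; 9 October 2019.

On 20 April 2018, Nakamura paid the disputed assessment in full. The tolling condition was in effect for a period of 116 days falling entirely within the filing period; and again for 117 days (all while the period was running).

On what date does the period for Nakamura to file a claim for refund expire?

September 9, 2020

21 months after 20 April 2018 is January 20, 2020.
Tolling adds 116 days: January 20, 2020 + 116 days = May 15, 2020.
Tolling adds 117 days: May 15, 2020 + 117 days = September 9, 2020.
September 9, 2020 is a Wednesday and not a legal holiday, so no extension applies.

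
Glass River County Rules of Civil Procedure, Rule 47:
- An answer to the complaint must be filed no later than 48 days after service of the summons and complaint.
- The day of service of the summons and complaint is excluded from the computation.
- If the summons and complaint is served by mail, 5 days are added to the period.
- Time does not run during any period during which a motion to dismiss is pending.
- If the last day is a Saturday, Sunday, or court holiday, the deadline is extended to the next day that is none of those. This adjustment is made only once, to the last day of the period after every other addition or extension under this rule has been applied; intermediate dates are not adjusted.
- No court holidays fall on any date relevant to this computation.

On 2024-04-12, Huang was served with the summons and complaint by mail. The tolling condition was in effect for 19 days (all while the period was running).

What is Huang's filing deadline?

June 24, 2024

48 days after 2024-04-12 is May 30, 2024.
Service was by mail, adding 5 days: May 30, 2024 + 5 days = June 4, 2024.
Tolling adds 19 days: June 4, 2024 + 19 days = June 23, 2024.
June 23, 2024 is Sunday. The next qualifying day is June 24, 2024.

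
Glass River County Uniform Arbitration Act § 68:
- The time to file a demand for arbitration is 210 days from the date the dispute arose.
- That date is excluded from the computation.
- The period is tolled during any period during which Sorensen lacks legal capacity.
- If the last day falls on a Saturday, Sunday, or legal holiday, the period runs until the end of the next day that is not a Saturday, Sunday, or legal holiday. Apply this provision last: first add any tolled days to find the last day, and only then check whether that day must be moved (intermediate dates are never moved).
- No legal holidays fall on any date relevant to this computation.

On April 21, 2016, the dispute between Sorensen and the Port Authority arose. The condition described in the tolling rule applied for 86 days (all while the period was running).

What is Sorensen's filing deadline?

210 days after April 21, 2016 is November 17, 2016.
Tolling adds 86 days: November 17, 2016 + 86 days = February 11, 2017.
February 11, 2017 is Saturday; February 12, 2017 is Sunday. The next qualifying day is February 13, 2017.

February 13, 2017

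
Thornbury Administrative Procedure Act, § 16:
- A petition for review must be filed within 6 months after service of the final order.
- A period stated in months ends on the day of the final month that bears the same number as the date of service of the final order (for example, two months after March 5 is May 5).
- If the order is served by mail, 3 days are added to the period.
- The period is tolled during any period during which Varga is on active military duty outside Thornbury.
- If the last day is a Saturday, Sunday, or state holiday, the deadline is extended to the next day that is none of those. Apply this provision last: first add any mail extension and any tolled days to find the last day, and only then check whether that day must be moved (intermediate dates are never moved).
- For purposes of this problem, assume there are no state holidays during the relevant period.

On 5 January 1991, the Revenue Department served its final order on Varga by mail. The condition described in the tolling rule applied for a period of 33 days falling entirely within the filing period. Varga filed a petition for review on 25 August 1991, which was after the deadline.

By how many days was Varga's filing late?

6 months after 5 January 1991 is July 5, 1991.
Service was by mail, adding 3 days: July 5, 1991 + 3 days = July 8, 1991.
Tolling adds 33 days: July 8, 1991 + 33 days = August 10, 1991.
August 10, 1991 is Saturday; August 11, 1991 is Sunday. The next qualifying day is August 12, 1991.
The deadline is August 12, 1991; from August 12, 1991 to August 25, 1991 is 13 days.

13 days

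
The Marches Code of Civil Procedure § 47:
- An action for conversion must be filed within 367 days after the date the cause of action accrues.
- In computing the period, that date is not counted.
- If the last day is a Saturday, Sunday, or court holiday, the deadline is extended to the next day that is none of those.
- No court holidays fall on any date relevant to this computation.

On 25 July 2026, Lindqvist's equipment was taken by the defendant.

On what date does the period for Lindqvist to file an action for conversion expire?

367 days after 25 July 2026 is July 27, 2027.
July 27, 2027 is a Tuesday and not a court holiday, so no extension applies.

July 27, 2027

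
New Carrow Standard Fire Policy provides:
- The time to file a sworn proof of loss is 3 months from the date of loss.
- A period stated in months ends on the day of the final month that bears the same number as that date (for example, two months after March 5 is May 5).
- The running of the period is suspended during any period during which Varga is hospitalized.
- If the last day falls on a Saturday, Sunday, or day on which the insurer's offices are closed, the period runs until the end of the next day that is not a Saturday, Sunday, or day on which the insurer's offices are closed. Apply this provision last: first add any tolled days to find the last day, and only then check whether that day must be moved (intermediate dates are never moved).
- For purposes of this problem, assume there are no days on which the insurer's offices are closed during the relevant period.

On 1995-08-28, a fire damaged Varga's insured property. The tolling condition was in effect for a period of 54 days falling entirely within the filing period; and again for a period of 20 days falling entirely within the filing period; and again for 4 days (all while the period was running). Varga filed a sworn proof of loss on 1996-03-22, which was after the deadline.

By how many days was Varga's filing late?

37 days

3 months after 1995-08-28 is November 28, 1995.
Tolling adds 54 days: November 28, 1995 + 54 days = January 21, 1996.
Tolling adds 20 days: January 21, 1996 + 20 days = February 10, 1996.
Tolling adds 4 days: February 10, 1996 + 4 days = February 14, 1996.
February 14, 1996 is a Wednesday and not a day on which the insurer's offices are closed, so no extension applies.
The deadline is February 14, 1996; from February 14, 1996 to March 22, 1996 is 37 days.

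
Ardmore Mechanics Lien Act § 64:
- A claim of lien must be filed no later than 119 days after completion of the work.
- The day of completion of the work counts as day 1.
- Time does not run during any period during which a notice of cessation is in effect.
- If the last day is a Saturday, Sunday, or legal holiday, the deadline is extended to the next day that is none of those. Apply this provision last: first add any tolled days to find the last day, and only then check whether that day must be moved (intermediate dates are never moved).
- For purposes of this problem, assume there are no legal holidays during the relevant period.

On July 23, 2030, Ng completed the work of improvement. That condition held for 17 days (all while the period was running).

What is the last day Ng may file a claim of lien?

December 5, 2030

Counting July 23, 2030 as day 1, day 119 is November 18, 2030.
Tolling adds 17 days: November 18, 2030 + 17 days = December 5, 2030.
December 5, 2030 is a Thursday and not a legal holiday, so no extension applies.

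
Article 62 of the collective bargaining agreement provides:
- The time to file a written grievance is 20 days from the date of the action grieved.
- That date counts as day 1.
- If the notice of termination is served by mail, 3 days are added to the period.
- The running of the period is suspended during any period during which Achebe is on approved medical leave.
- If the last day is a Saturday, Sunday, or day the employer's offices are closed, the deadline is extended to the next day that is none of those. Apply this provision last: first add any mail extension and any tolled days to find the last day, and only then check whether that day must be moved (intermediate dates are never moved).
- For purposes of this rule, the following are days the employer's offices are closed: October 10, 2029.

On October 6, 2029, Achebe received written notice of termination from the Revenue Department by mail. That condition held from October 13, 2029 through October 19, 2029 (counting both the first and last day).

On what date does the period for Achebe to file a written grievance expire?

Counting October 6, 2029 as day 1, day 20 is October 25, 2029.
Service was by mail, adding 3 days: October 25, 2029 + 3 days = October 28, 2029.
From October 13, 2029 through October 19, 2029 inclusive is 7 days; tolling adds 7 days: October 28, 2029 + 7 days = November 4, 2029.
November 4, 2029 is Sunday. The next qualifying day is November 5, 2029.

November 5, 2029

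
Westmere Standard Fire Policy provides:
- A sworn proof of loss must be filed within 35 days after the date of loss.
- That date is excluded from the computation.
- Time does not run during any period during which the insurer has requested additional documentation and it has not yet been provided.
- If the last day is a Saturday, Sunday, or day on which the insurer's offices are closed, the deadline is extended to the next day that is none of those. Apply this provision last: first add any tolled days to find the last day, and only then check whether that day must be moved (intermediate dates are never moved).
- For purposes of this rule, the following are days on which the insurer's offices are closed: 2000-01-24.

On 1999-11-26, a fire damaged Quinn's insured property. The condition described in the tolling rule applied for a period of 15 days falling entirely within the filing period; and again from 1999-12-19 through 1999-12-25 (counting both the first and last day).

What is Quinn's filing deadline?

35 days after 1999-11-26 is December 31, 1999.
Tolling adds 15 days: December 31, 1999 + 15 days = January 15, 2000.
From December 19, 1999 through December 25, 1999 inclusive is 7 days; tolling adds 7 days: January 15, 2000 + 7 days = January 22, 2000.
January 22, 2000 is Saturday; January 23, 2000 is Sunday; January 24, 2000 is a listed holiday. The next qualifying day is January 25, 2000.

January 25, 2000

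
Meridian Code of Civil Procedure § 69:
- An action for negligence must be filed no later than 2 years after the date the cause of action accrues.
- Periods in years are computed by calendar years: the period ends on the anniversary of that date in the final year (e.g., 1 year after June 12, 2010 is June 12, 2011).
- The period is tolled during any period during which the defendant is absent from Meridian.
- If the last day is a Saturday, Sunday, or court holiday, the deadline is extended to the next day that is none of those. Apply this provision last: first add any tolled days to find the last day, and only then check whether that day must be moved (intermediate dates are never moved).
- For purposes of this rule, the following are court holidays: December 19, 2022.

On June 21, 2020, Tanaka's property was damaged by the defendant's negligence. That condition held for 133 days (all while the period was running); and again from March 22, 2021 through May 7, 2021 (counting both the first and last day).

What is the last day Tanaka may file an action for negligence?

2 years after June 21, 2020 is June 21, 2022.
Tolling adds 133 days: June 21, 2022 + 133 days = November 1, 2022.
From March 22, 2021 through May 7, 2021 inclusive is 47 days; tolling adds 47 days: November 1, 2022 + 47 days = December 18, 2022.
December 18, 2022 is Sunday; December 19, 2022 is a listed holiday. The next qualifying day is December 20, 2022.

December 20, 2022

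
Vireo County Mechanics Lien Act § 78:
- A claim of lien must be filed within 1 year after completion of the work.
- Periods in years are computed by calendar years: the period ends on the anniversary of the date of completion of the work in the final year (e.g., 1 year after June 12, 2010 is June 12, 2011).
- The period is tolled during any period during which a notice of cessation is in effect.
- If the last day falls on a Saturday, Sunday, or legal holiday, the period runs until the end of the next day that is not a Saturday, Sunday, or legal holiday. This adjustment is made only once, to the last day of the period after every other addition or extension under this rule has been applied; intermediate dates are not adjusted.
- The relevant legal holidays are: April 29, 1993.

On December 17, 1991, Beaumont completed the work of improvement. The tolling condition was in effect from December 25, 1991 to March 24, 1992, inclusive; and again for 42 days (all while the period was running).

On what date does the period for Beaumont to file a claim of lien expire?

April 30, 1993

1 year after December 17, 1991 is December 17, 1992.
From December 25, 1991 through March 24, 1992 inclusive is 91 days; tolling adds 91 days: December 17, 1992 + 91 days = March 18, 1993.
Tolling adds 42 days: March 18, 1993 + 42 days = April 29, 1993.
April 29, 1993 is a listed holiday. The next qualifying day is April 30, 1993.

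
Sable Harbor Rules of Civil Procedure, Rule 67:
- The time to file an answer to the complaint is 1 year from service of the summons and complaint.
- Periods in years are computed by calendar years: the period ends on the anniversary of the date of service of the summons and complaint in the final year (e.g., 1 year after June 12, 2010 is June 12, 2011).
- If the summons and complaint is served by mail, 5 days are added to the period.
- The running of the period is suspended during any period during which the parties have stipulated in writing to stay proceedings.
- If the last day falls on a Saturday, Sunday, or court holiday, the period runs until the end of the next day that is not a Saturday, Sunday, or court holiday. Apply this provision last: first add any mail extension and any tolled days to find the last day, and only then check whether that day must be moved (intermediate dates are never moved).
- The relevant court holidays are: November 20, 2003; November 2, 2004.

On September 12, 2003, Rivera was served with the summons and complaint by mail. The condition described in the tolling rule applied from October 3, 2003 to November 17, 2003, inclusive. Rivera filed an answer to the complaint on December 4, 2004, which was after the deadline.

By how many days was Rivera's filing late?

31 days

1 year after September 12, 2003 is September 12, 2004.
Service was by mail, adding 5 days: September 12, 2004 + 5 days = September 17, 2004.
From October 3, 2003 through November 17, 2003 inclusive is 46 days; tolling adds 46 days: September 17, 2004 + 46 days = November 2, 2004.
November 2, 2004 is a listed holiday. The next qualifying day is November 3, 2004.
The deadline is November 3, 2004; from November 3, 2004 to December 4, 2004 is 31 days.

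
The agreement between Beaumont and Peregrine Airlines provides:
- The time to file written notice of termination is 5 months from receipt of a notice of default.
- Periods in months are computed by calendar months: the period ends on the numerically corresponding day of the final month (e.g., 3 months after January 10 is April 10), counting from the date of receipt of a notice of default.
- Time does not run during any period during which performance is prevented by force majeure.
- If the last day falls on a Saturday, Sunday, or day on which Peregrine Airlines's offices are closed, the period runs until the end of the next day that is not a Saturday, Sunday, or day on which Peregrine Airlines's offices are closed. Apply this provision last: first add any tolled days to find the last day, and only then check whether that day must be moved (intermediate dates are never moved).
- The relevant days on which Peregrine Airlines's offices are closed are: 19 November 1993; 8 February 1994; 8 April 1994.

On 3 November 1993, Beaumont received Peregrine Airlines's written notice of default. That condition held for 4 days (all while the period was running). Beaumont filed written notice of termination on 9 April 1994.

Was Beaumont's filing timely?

5 months after 3 November 1993 is April 3, 1994.
Tolling adds 4 days: April 3, 1994 + 4 days = April 7, 1994.
April 7, 1994 is a Thursday and not a day on which Peregrine Airlines's offices are closed, so no extension applies.
The deadline is April 7, 1994; the filing on April 9, 1994 is after that date.

No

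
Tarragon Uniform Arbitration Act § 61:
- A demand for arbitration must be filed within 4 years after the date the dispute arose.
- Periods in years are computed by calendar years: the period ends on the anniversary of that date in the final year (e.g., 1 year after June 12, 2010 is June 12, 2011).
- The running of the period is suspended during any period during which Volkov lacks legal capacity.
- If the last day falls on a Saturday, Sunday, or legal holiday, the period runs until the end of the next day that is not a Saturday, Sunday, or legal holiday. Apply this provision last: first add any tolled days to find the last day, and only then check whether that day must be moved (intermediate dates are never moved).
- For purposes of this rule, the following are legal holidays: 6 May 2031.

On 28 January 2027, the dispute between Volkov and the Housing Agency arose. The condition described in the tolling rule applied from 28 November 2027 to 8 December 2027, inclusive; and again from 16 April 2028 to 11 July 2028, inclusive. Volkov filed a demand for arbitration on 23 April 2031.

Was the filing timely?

4 years after 28 January 2027 is January 28, 2031.
From November 28, 2027 through December 8, 2027 inclusive is 11 days; tolling adds 11 days: January 28, 2031 + 11 days = February 8, 2031.
From April 16, 2028 through July 11, 2028 inclusive is 87 days; tolling adds 87 days: February 8, 2031 + 87 days = May 6, 2031.
May 6, 2031 is a listed holiday. The next qualifying day is May 7, 2031.
The deadline is May 7, 2031; the filing on April 23, 2031 is on or before that date.

Yes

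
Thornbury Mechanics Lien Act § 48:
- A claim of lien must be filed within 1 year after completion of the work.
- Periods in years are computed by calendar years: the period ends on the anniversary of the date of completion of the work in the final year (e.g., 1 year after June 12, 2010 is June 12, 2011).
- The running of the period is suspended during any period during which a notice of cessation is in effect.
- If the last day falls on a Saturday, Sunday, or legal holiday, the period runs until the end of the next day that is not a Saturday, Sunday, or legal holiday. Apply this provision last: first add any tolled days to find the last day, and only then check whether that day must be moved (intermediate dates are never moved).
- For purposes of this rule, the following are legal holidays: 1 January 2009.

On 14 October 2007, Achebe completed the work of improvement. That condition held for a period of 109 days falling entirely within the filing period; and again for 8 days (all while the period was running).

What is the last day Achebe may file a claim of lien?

February 9, 2009

1 year after 14 October 2007 is October 14, 2008.
Tolling adds 109 days: October 14, 2008 + 109 days = January 31, 2009.
Tolling adds 8 days: January 31, 2009 + 8 days = February 8, 2009.
February 8, 2009 is Sunday. The next qualifying day is February 9, 2009.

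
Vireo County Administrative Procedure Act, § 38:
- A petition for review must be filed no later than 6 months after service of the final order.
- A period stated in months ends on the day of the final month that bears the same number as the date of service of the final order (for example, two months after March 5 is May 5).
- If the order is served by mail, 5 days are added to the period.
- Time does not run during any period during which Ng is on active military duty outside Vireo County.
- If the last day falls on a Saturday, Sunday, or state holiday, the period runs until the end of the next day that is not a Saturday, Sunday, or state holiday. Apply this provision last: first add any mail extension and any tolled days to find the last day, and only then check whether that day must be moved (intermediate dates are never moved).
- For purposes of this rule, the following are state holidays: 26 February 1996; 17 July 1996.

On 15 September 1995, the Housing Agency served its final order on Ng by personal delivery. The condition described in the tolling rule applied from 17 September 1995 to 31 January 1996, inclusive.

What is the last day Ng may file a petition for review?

6 months after 15 September 1995 is March 15, 1996.
Service was not by mail, so no mail extension applies.
From September 17, 1995 through January 31, 1996 inclusive is 137 days; tolling adds 137 days: March 15, 1996 + 137 days = July 30, 1996.
July 30, 1996 is a Tuesday and not a state holiday, so no extension applies.

July 30, 1996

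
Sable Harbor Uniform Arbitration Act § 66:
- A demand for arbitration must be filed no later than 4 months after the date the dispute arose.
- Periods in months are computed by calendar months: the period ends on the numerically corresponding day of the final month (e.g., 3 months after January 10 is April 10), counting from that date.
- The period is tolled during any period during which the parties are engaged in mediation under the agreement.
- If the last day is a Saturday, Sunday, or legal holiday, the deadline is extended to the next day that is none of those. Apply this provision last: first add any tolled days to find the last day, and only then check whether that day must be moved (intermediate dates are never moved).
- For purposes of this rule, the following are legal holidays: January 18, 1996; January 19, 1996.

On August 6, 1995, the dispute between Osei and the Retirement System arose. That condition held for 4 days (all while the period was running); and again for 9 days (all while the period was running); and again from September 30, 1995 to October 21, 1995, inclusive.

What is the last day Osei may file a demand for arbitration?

4 months after August 6, 1995 is December 6, 1995.
Tolling adds 4 days: December 6, 1995 + 4 days = December 10, 1995.
Tolling adds 9 days: December 10, 1995 + 9 days = December 19, 1995.
From September 30, 1995 through October 21, 1995 inclusive is 22 days; tolling adds 22 days: December 19, 1995 + 22 days = January 10, 1996.
January 10, 1996 is a Wednesday and not a legal holiday, so no extension applies.

January 10, 1996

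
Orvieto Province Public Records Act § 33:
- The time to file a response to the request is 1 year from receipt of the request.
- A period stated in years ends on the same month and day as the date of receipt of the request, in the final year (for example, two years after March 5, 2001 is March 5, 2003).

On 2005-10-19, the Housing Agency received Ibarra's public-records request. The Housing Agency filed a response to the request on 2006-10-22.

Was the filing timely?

1 year after 2005-10-19 is October 19, 2006.
The deadline is October 19, 2006; the filing on October 22, 2006 is after that date.

No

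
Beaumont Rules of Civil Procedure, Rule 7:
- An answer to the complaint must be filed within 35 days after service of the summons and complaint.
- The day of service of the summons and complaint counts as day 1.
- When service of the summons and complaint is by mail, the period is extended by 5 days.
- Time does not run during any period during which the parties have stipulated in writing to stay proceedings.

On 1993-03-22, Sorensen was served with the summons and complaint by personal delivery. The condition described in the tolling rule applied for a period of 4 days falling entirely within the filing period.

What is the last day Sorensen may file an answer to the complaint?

Counting 1993-03-22 as day 1, day 35 is April 25, 1993.
Service was not by mail, so no mail extension applies.
Tolling adds 4 days: April 25, 1993 + 4 days = April 29, 1993.

April 29, 1993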